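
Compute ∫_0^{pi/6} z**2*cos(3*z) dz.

-2/27 + pi**2/108

Integrate by parts twice (u = z^2, dv = cos(3*z) dz).
An antiderivative is F(z) = z**2*sin(3*z)/3 + 2*z*cos(3*z)/9 - 2*sin(3*z)/27.
Then F(pi/6) - F(0) = (-2/27 + pi**2/108) - (0) = -2/27 + pi**2/108.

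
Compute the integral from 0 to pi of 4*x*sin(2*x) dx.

-2*pi

Integrate by parts once (u = x, dv = 4*sin(2*x) dx).
An antiderivative is F(x) = -2*x*cos(2*x) + sin(2*x).
Then F(pi) - F(0) = (-2*pi) - (0) = -2*pi.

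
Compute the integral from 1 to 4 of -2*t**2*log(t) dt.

Integrate by parts once (u = ln t, dv = -2*t**2 dt).
An antiderivative is F(t) = -2*t**3*(3*log(t) - 1)/9.
Then F(4) - F(1) = (128/9 - 256*log(2)/3) - (2/9) = 14 - 256*log(2)/3.

14 - 256*log(2)/3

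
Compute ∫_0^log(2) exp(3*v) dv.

Let u = exp(v), so du = exp(v) dv. When v = 0, u = 1; when v = log(2), u = 2.
The integral becomes ∫ u**2 du from 1 to 2, with antiderivative u**3/3.
Back in v: F(v) = exp(3*v)/3.
Then F(log(2)) - F(0) = (8/3) - (1/3) = 7/3.

7/3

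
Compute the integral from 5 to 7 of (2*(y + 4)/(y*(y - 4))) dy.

-2*log(7) + 2*log(5) + 4*log(3)

Factor the denominator: y**2 - 4*y = y(y - 4).
Partial fractions: 2*(y + 4)/(y*(y - 4)) = -2/y + 4/(y - 4).
An antiderivative is F(y) = -2*log(y) + 4*log(y - 4).
Then F(7) - F(5) = (log(81/49)) - (-log(25)) = -2*log(7) + 2*log(5) + 4*log(3).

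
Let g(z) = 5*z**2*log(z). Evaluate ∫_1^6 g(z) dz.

-1075/9 + 360*log(2) + 360*log(3)

Integrate by parts once (u = ln z, dv = 5*z**2 dz).
An antiderivative is F(z) = 5*z**3*(3*log(z) - 1)/9.
Then F(6) - F(1) = (-120 + 360*log(2) + 360*log(3)) - (-5/9) = -1075/9 + 360*log(2) + 360*log(3).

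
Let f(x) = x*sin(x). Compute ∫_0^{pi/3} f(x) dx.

-pi/6 + sqrt(3)/2

Integrate by parts once (u = x, dv = sin(x) dx).
An antiderivative is F(x) = -x*cos(x) + sin(x).
Then F(pi/3) - F(0) = (-pi/6 + sqrt(3)/2) - (0) = -pi/6 + sqrt(3)/2.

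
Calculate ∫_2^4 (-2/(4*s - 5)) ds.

-log(11)/2 + log(3)/2

An antiderivative is F(s) = -log(4*s - 5)/2.
Then F(4) - F(2) = (-log(11)/2) - (-log(3)/2) = -log(11)/2 + log(3)/2.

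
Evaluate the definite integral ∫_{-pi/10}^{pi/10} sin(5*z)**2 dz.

pi/10

Use the identity sin^2(5*z) = (1 - cos(10*z))/2.
An antiderivative is F(z) = z/2 - sin(10*z)/20.
Then F(pi/10) - F(-pi/10) = (pi/20) - (-pi/20) = pi/10.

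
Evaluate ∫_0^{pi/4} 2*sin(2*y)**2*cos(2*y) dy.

1/3

Let u = sin(2*y), so du = 2*cos(2*y) dy. When y = 0, u = 0; when y = pi/4, u = 1.
The integral becomes ∫ u**2 du from 0 to 1, with antiderivative u**3/3.
Back in y: F(y) = sin(2*y)**3/3.
Then F(pi/4) - F(0) = (1/3) - (0) = 1/3.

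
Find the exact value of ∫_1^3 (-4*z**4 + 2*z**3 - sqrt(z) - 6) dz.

By the power rule, an antiderivative is F(z) = -4*z**5/5 + z**4/2 - 2*z**(3/2)/3 - 6*z.
Then F(3) - F(1) = (-1719/10 - 2*sqrt(3)) - (-209/30) = -2474/15 - 2*sqrt(3).

-2474/15 - 2*sqrt(3)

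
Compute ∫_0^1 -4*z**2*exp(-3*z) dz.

Integrate by parts twice (u = z^2, dv = -4*exp(-3*z) dz).
An antiderivative is F(z) = (36*z**2 + 24*z + 8)*exp(-3*z)/27.
Then F(1) - F(0) = (68*exp(-3)/27) - (8/27) = -8/27 + 68*exp(-3)/27.

-8/27 + 68*exp(-3)/27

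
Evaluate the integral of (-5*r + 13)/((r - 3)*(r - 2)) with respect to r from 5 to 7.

Factor the denominator: r**2 - 5*r + 6 = (r - 2)(r - 3).
Partial fractions: (-5*r + 13)/((r - 3)*(r - 2)) = -3/(r - 2) - 2/(r - 3).
An antiderivative is F(r) = -2*log(r - 3) - 3*log(r - 2).
Then F(7) - F(5) = (-3*log(5) - 4*log(2)) - (-3*log(3) - 2*log(2)) = -3*log(5) - 2*log(2) + 3*log(3).

-3*log(5) - 2*log(2) + 3*log(3)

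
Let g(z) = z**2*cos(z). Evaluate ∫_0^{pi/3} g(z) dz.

Integrate by parts twice (u = z^2, dv = cos(z) dz).
An antiderivative is F(z) = z**2*sin(z) + 2*z*cos(z) - 2*sin(z).
Then F(pi/3) - F(0) = (-sqrt(3) + sqrt(3)*pi**2/18 + pi/3) - (0) = -sqrt(3) + sqrt(3)*pi**2/18 + pi/3.

-sqrt(3) + sqrt(3)*pi**2/18 + pi/3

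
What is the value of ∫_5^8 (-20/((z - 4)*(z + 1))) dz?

-12*log(2) + 4*log(3)

Factor the denominator: z**2 - 3*z - 4 = (z + 1)(z - 4).
Partial fractions: -20/((z - 4)*(z + 1)) = 4/(z + 1) - 4/(z - 4).
An antiderivative is F(z) = -4*log(z - 4) + 4*log(z + 1).
Then F(8) - F(5) = (-8*log(2) + 8*log(3)) - (4*log(2) + 4*log(3)) = -12*log(2) + 4*log(3).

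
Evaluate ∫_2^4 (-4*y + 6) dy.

By the power rule, an antiderivative is F(y) = -2*y**2 + 6*y.
Then F(4) - F(2) = (-8) - (4) = -12.

-12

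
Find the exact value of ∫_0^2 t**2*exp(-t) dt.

Integrate by parts twice (u = t^2, dv = exp(-t) dt).
An antiderivative is F(t) = (-t**2 - 2*t - 2)*exp(-t).
Then F(2) - F(0) = (-10*exp(-2)) - (-2) = 2 - 10*exp(-2).

2 - 10*exp(-2)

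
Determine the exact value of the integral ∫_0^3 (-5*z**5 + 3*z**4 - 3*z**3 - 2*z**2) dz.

By the power rule, an antiderivative is F(z) = -5*z**6/6 + 3*z**5/5 - 3*z**4/4 - 2*z**3/3.
Then F(3) - F(0) = (-10809/20) - (0) = -10809/20.

-10809/20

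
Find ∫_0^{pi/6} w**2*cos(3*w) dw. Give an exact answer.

Integrate by parts twice (u = w^2, dv = cos(3*w) dw).
An antiderivative is F(w) = w**2*sin(3*w)/3 + 2*w*cos(3*w)/9 - 2*sin(3*w)/27.
Then F(pi/6) - F(0) = (-2/27 + pi**2/108) - (0) = -2/27 + pi**2/108.

-2/27 + pi**2/108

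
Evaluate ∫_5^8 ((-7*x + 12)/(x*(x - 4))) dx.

Factor the denominator: x**2 - 4*x = x(x - 4).
Partial fractions: (-7*x + 12)/(x*(x - 4)) = -3/x - 4/(x - 4).
An antiderivative is F(x) = -3*log(x) - 4*log(x - 4).
Then F(8) - F(5) = (-17*log(2)) - (-3*log(5)) = -17*log(2) + 3*log(5).

-17*log(2) + 3*log(5)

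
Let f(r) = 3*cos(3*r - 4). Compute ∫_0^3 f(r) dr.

sin(5) + sin(4)

Let u = 3*r - 4, so du = 3 dr. When r = 0, u = -4; when r = 3, u = 5.
The integral becomes ∫ cos(u) du from -4 to 5, with antiderivative sin(u).
Back in r: F(r) = sin(3*r - 4).
Then F(3) - F(0) = (sin(5)) - (-sin(4)) = sin(5) + sin(4).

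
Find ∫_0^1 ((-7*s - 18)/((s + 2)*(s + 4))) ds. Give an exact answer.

-5*log(5) - 2*log(3) + 12*log(2)

Factor the denominator: s**2 + 6*s + 8 = (s + 4)(s + 2).
Partial fractions: (-7*s - 18)/((s + 2)*(s + 4)) = -5/(s + 4) - 2/(s + 2).
An antiderivative is F(s) = -2*log(s + 2) - 5*log(s + 4).
Then F(1) - F(0) = (-5*log(5) - 2*log(3)) - (-12*log(2)) = -5*log(5) - 2*log(3) + 12*log(2).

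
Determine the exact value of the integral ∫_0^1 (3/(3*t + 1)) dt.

An antiderivative is F(t) = log(3*t + 1).
Then F(1) - F(0) = (log(4)) - (0) = log(4).

log(4)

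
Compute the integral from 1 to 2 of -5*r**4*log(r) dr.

31/5 - 32*log(2)

Integrate by parts once (u = ln r, dv = -5*r**4 dr).
An antiderivative is F(r) = -r**5*(5*log(r) - 1)/5.
Then F(2) - F(1) = (32/5 - 32*log(2)) - (1/5) = 31/5 - 32*log(2).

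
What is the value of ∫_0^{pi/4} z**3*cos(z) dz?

Integrate by parts 3 times (u = z^3, dv = cos(z) dz).
An antiderivative is F(z) = z**3*sin(z) + 3*z**2*cos(z) - 6*z*sin(z) - 6*cos(z).
Then F(pi/4) - F(0) = (sqrt(2)*(-384 - 96*pi + pi**3 + 12*pi**2)/128) - (-6) = -3*sqrt(2) - 3*sqrt(2)*pi/4 + sqrt(2)*pi**3/128 + 3*sqrt(2)*pi**2/32 + 6.

-3*sqrt(2) - 3*sqrt(2)*pi/4 + sqrt(2)*pi**3/128 + 3*sqrt(2)*pi**2/32 + 6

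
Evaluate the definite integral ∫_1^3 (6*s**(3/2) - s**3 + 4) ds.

-72/5 + 108*sqrt(3)/5

By the power rule, an antiderivative is F(s) = 12*s**(5/2)/5 - s**4/4 + 4*s.
Then F(3) - F(1) = (-33/4 + 108*sqrt(3)/5) - (123/20) = -72/5 + 108*sqrt(3)/5.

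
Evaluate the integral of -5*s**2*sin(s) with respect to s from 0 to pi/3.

-5*sqrt(3)*pi/3 + 5*pi**2/18 + 5

Integrate by parts twice (u = s^2, dv = -5*sin(s) ds).
An antiderivative is F(s) = 5*s**2*cos(s) - 10*s*sin(s) - 10*cos(s).
Then F(pi/3) - F(0) = (-5*sqrt(3)*pi/3 - 5 + 5*pi**2/18) - (-10) = -5*sqrt(3)*pi/3 + 5*pi**2/18 + 5.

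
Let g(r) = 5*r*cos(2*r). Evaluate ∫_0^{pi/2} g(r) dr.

Integrate by parts once (u = r, dv = 5*cos(2*r) dr).
An antiderivative is F(r) = 5*r*sin(2*r)/2 + 5*cos(2*r)/4.
Then F(pi/2) - F(0) = (-5/4) - (5/4) = -5/2.

-5/2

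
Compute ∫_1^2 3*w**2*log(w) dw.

Integrate by parts once (u = ln w, dv = 3*w**2 dw).
An antiderivative is F(w) = w**3*(3*log(w) - 1)/3.
Then F(2) - F(1) = (-8/3 + 8*log(2)) - (-1/3) = -7/3 + 8*log(2).

-7/3 + 8*log(2)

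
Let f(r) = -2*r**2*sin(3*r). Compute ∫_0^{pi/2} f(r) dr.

4/27 + 2*pi/9

Integrate by parts twice (u = r^2, dv = -2*sin(3*r) dr).
An antiderivative is F(r) = 2*r**2*cos(3*r)/3 - 4*r*sin(3*r)/9 - 4*cos(3*r)/27.
Then F(pi/2) - F(0) = (2*pi/9) - (-4/27) = 4/27 + 2*pi/9.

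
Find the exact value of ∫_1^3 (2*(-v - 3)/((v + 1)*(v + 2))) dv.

-4*log(2) - 2*log(3) + 2*log(5)

Factor the denominator: v**2 + 3*v + 2 = (v + 2)(v + 1).
Partial fractions: 2*(-v - 3)/((v + 1)*(v + 2)) = 2/(v + 2) - 4/(v + 1).
An antiderivative is F(v) = -4*log(v + 1) + 2*log(v + 2).
Then F(3) - F(1) = (-8*log(2) + 2*log(5)) - (log(9/16)) = -4*log(2) - 2*log(3) + 2*log(5).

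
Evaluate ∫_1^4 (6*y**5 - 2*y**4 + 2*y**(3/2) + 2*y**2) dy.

By the power rule, an antiderivative is F(y) = y**6 + 4*y**(5/2)/5 - 2*y**5/5 + 2*y**3/3.
Then F(4) - F(1) = (11264/3) - (31/15) = 18763/5.

18763/5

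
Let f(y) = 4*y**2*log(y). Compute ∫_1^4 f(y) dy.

-28 + 512*log(2)/3

Integrate by parts once (u = ln y, dv = 4*y**2 dy).
An antiderivative is F(y) = 4*y**3*(3*log(y) - 1)/9.
Then F(4) - F(1) = (-256/9 + 512*log(2)/3) - (-4/9) = -28 + 512*log(2)/3.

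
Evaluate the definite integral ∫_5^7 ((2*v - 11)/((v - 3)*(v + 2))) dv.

Factor the denominator: v**2 - v - 6 = (v + 2)(v - 3).
Partial fractions: (2*v - 11)/((v - 3)*(v + 2)) = 3/(v + 2) - 1/(v - 3).
An antiderivative is F(v) = -log(v - 3) + 3*log(v + 2).
Then F(7) - F(5) = (-2*log(2) + 6*log(3)) - (-log(2) + 3*log(7)) = -3*log(7) - log(2) + 6*log(3).

-3*log(7) - log(2) + 6*log(3)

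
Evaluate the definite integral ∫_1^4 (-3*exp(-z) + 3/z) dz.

An antiderivative is F(z) = 3*log(z) + 3*exp(-z).
Then F(4) - F(1) = (3*exp(-4) + 6*log(2)) - (3*exp(-1)) = -3*exp(-1) + 3*exp(-4) + 6*log(2).

-3*exp(-1) + 3*exp(-4) + 6*log(2)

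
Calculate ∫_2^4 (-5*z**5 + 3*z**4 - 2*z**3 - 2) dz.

By the power rule, an antiderivative is F(z) = -5*z**6/6 + 3*z**5/5 - z**4/2 - 2*z.
Then F(4) - F(2) = (-44024/15) - (-692/15) = -14444/5.

-14444/5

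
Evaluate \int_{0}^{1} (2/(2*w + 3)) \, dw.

Let u = 2*w + 3, so du = 2 dw. When w = 0, u = 3; when w = 1, u = 5.
The integral becomes ∫ 1/u du from 3 to 5, with antiderivative log(u).
Back in w: F(w) = log(2*w + 3).
Then F(1) - F(0) = (log(5)) - (log(3)) = log(5/3).

log(5/3)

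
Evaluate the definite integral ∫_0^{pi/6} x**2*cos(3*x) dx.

Integrate by parts twice (u = x^2, dv = cos(3*x) dx).
An antiderivative is F(x) = x**2*sin(3*x)/3 + 2*x*cos(3*x)/9 - 2*sin(3*x)/27.
Then F(pi/6) - F(0) = (-2/27 + pi**2/108) - (0) = -2/27 + pi**2/108.

-2/27 + pi**2/108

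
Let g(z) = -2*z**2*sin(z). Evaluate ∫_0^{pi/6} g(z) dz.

Integrate by parts twice (u = z^2, dv = -2*sin(z) dz).
An antiderivative is F(z) = 2*z**2*cos(z) - 4*z*sin(z) - 4*cos(z).
Then F(pi/6) - F(0) = (-2*sqrt(3) - pi/3 + sqrt(3)*pi**2/36) - (-4) = -2*sqrt(3) - pi/3 + sqrt(3)*pi**2/36 + 4.

-2*sqrt(3) - pi/3 + sqrt(3)*pi**2/36 + 4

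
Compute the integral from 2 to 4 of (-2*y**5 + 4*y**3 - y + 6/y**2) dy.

By the power rule, an antiderivative is F(y) = -y**6/3 + y**4 - y**2/2 - 6/y.
Then F(4) - F(2) = (-6713/6) - (-31/3) = -2217/2.

-2217/2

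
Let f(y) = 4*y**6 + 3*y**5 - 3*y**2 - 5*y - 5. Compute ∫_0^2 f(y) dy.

540/7

By the power rule, an antiderivative is F(y) = 4*y**7/7 + y**6/2 - y**3 - 5*y**2/2 - 5*y.
Then F(2) - F(0) = (540/7) - (0) = 540/7.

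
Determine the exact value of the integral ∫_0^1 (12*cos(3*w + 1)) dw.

Let u = 3*w + 1, so du = 3 dw. When w = 0, u = 1; when w = 1, u = 4.
The integral becomes 4·∫ cos(u) du from 1 to 4, with antiderivative 4*sin(u).
Back in w: F(w) = 4*sin(3*w + 1).
Then F(1) - F(0) = (4*sin(4)) - (4*sin(1)) = -4*sin(1) + 4*sin(4).

-4*sin(1) + 4*sin(4)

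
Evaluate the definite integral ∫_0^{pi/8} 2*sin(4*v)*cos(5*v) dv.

Use the identity sin(4*v)cos(5*v) = [sin(9*v) + sin(-v)]/2.
An antiderivative is F(v) = cos(v) - cos(9*v)/9.
Then F(pi/8) - F(0) = (5*sqrt(sqrt(2) + 2)/9) - (8/9) = -8/9 + 5*sqrt(sqrt(2) + 2)/9.

-8/9 + 5*sqrt(sqrt(2) + 2)/9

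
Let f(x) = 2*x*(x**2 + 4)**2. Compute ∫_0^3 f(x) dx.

Let u = x**2 + 4, so du = 2*x dx. When x = 0, u = 4; when x = 3, u = 13.
The integral becomes ∫ u**2 du from 4 to 13, with antiderivative u**3/3.
Back in x: F(x) = (x**2 + 4)**3/3.
Then F(3) - F(0) = (2197/3) - (64/3) = 711.

711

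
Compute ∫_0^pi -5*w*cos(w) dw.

Integrate by parts once (u = w, dv = -5*cos(w) dw).
An antiderivative is F(w) = -5*w*sin(w) - 5*cos(w).
Then F(pi) - F(0) = (5) - (-5) = 10.

10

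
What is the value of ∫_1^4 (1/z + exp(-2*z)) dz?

(-1 + exp(6) + 4*exp(8)*log(2))*exp(-8)/2

An antiderivative is F(z) = log(z) - exp(-2*z)/2.
Then F(4) - F(1) = (-exp(-8)/2 + 2*log(2)) - (-exp(-2)/2) = (-1 + exp(6) + 4*exp(8)*log(2))*exp(-8)/2.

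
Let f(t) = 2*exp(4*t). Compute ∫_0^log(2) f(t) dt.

Let u = exp(t), so du = exp(t) dt. When t = 0, u = 1; when t = log(2), u = 2.
The integral becomes 2·∫ u**3 du from 1 to 2, with antiderivative u**4/2.
Back in t: F(t) = exp(4*t)/2.
Then F(log(2)) - F(0) = (8) - (1/2) = 15/2.

15/2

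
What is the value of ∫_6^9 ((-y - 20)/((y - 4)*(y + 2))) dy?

-4*log(5) - 5*log(2) + 3*log(11)

Factor the denominator: y**2 - 2*y - 8 = (y + 2)(y - 4).
Partial fractions: (-y - 20)/((y - 4)*(y + 2)) = 3/(y + 2) - 4/(y - 4).
An antiderivative is F(y) = -4*log(y - 4) + 3*log(y + 2).
Then F(9) - F(6) = (-4*log(5) + 3*log(11)) - (log(32)) = -4*log(5) - 5*log(2) + 3*log(11).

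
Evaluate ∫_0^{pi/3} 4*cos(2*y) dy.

sqrt(3)

An antiderivative is F(y) = 2*sin(2*y).
Then F(pi/3) - F(0) = (sqrt(3)) - (0) = sqrt(3).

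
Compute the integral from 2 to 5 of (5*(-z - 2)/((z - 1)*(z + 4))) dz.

-4*log(2) - 2*log(3)

Factor the denominator: z**2 + 3*z - 4 = (z + 4)(z - 1).
Partial fractions: 5*(-z - 2)/((z - 1)*(z + 4)) = -2/(z + 4) - 3/(z - 1).
An antiderivative is F(z) = -3*log(z - 1) - 2*log(z + 4).
Then F(5) - F(2) = (-4*log(3) - 6*log(2)) - (-log(36)) = -4*log(2) - 2*log(3).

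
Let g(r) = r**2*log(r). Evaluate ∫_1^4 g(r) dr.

-7 + 128*log(2)/3

Integrate by parts once (u = ln r, dv = r**2 dr).
An antiderivative is F(r) = r**3*(3*log(r) - 1)/9.
Then F(4) - F(1) = (-64/9 + 128*log(2)/3) - (-1/9) = -7 + 128*log(2)/3.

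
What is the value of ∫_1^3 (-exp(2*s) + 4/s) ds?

-exp(6)/2 + exp(2)/2 + log(81)

An antiderivative is F(s) = -exp(2*s)/2 + 4*log(s).
Then F(3) - F(1) = (-exp(6)/2 + log(81)) - (-exp(2)/2) = -exp(6)/2 + exp(2)/2 + log(81).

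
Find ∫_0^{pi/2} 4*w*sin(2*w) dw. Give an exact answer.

Integrate by parts once (u = w, dv = 4*sin(2*w) dw).
An antiderivative is F(w) = -2*w*cos(2*w) + sin(2*w).
Then F(pi/2) - F(0) = (pi) - (0) = pi.

pi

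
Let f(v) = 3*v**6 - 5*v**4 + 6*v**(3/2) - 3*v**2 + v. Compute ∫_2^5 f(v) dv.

By the power rule, an antiderivative is F(v) = 3*v**7/7 + 12*v**(5/2)/5 - v**5 - v**3 + v**2/2.
Then F(5) - F(2) = (60*sqrt(5) + 423425/14) - (48*sqrt(2)/5 + 118/7) = -48*sqrt(2)/5 + 60*sqrt(5) + 423189/14.

-48*sqrt(2)/5 + 60*sqrt(5) + 423189/14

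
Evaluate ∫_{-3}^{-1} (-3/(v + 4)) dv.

An antiderivative is F(v) = -3*log(v + 4).
Then F(-1) - F(-3) = (-log(27)) - (0) = -log(27).

-log(27)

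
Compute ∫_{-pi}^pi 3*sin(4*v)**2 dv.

3*pi

Use the identity sin^2(4*v) = (1 - cos(8*v))/2.
An antiderivative is F(v) = 3*v/2 - 3*sin(8*v)/16.
Then F(pi) - F(-pi) = (3*pi/2) - (-3*pi/2) = 3*pi.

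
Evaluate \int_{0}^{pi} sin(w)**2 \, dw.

pi/2

Use the identity sin^2(w) = (1 - cos(2*w))/2.
An antiderivative is F(w) = w/2 - sin(2*w)/4.
Then F(pi) - F(0) = (pi/2) - (0) = pi/2.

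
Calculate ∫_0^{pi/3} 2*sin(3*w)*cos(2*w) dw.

Use the identity sin(3*w)cos(2*w) = [sin(5*w) + sin(w)]/2.
An antiderivative is F(w) = -cos(w) - cos(5*w)/5.
Then F(pi/3) - F(0) = (-3/5) - (-6/5) = 3/5.

3/5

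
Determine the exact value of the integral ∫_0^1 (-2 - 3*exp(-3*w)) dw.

An antiderivative is F(w) = -2*w + exp(-3*w).
Then F(1) - F(0) = (-2 + exp(-3)) - (1) = -3 + exp(-3).

-3 + exp(-3)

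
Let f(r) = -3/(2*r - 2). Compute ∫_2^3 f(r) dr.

An antiderivative is F(r) = -3*log(2*r - 2)/2.
Then F(3) - F(2) = (-log(8)) - (-3*log(2)/2) = -3*log(2)/2.

-3*log(2)/2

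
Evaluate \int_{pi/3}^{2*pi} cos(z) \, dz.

An antiderivative is F(z) = sin(z).
Then F(2*pi) - F(pi/3) = (0) - (sqrt(3)/2) = -sqrt(3)/2.

-sqrt(3)/2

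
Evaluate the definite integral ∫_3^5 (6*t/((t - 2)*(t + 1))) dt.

Factor the denominator: t**2 - t - 2 = (t + 1)(t - 2).
Partial fractions: 6*t/((t - 2)*(t + 1)) = 2/(t + 1) + 4/(t - 2).
An antiderivative is F(t) = 4*log(t - 2) + 2*log(t + 1).
Then F(5) - F(3) = (2*log(2) + 6*log(3)) - (log(16)) = -2*log(2) + 6*log(3).

-2*log(2) + 6*log(3)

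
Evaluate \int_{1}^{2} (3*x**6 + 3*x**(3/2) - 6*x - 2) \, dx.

By the power rule, an antiderivative is F(x) = 3*x**7/7 + 6*x**(5/2)/5 - 3*x**2 - 2*x.
Then F(2) - F(1) = (24*sqrt(2)/5 + 272/7) - (-118/35) = 24*sqrt(2)/5 + 1478/35.

24*sqrt(2)/5 + 1478/35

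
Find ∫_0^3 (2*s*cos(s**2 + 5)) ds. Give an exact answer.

Let u = s**2 + 5, so du = 2*s ds. When s = 0, u = 5; when s = 3, u = 14.
The integral becomes ∫ cos(u) du from 5 to 14, with antiderivative sin(u).
Back in s: F(s) = sin(s**2 + 5).
Then F(3) - F(0) = (sin(14)) - (sin(5)) = -sin(5) + sin(14).

-sin(5) + sin(14)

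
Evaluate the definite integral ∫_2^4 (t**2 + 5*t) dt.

146/3

By the power rule, an antiderivative is F(t) = t**3/3 + 5*t**2/2.
Then F(4) - F(2) = (184/3) - (38/3) = 146/3.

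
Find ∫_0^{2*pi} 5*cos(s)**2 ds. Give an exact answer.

Use the identity cos^2(s) = (1 + cos(2*s))/2.
An antiderivative is F(s) = 5*s/2 + 5*sin(2*s)/4.
Then F(2*pi) - F(0) = (5*pi) - (0) = 5*pi.

5*pi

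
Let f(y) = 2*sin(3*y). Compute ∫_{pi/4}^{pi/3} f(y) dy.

An antiderivative is F(y) = -2*cos(3*y)/3.
Then F(pi/3) - F(pi/4) = (2/3) - (sqrt(2)/3) = 2/3 - sqrt(2)/3.

2/3 - sqrt(2)/3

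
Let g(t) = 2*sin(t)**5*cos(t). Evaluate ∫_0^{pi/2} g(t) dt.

Let u = sin(t), so du = cos(t) dt. When t = 0, u = 0; when t = pi/2, u = 1.
The integral becomes 2·∫ u**5 du from 0 to 1, with antiderivative u**6/3.
Back in t: F(t) = sin(t)**6/3.
Then F(pi/2) - F(0) = (1/3) - (0) = 1/3.

1/3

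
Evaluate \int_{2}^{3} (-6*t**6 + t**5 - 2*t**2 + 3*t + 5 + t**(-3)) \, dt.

-833677/504

By the power rule, an antiderivative is F(t) = -6*t**7/7 + t**6/6 - 2*t**3/3 + 3*t**2/2 + 5*t - 1/(2*t**2).
Then F(3) - F(2) = (-219571/126) - (-14869/168) = -833677/504.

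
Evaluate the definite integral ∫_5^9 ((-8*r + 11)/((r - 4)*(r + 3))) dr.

-5*log(3) - 3*log(5) + 5*log(2)

Factor the denominator: r**2 - r - 12 = (r + 3)(r - 4).
Partial fractions: (-8*r + 11)/((r - 4)*(r + 3)) = -5/(r + 3) - 3/(r - 4).
An antiderivative is F(r) = -3*log(r - 4) - 5*log(r + 3).
Then F(9) - F(5) = (-10*log(2) - 5*log(3) - 3*log(5)) - (-15*log(2)) = -5*log(3) - 3*log(5) + 5*log(2).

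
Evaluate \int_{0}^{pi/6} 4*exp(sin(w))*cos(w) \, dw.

Let u = sin(w), so du = cos(w) dw. When w = 0, u = 0; when w = pi/6, u = 1/2.
The integral becomes 4·∫ exp(u) du from 0 to 1/2, with antiderivative 4*exp(u).
Back in w: F(w) = 4*exp(sin(w)).
Then F(pi/6) - F(0) = (4*exp(1/2)) - (4) = -4 + 4*exp(1/2).

-4 + 4*exp(1/2)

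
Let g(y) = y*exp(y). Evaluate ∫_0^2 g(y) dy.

Integrate by parts once (u = y, dv = exp(y) dy).
An antiderivative is F(y) = (y - 1)*exp(y).
Then F(2) - F(0) = (exp(2)) - (-1) = 1 + exp(2).

1 + exp(2)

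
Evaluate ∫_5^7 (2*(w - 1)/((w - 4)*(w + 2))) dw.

log(27/7)

Factor the denominator: w**2 - 2*w - 8 = (w + 2)(w - 4).
Partial fractions: 2*(w - 1)/((w - 4)*(w + 2)) = 1/(w + 2) + 1/(w - 4).
An antiderivative is F(w) = log(w - 4) + log(w + 2).
Then F(7) - F(5) = (log(27)) - (log(7)) = log(27/7).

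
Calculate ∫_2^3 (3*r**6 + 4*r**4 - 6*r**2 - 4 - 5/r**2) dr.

By the power rule, an antiderivative is F(r) = 3*r**7/7 + 4*r**5/5 - 2*r**3 - 4*r + 5/r.
Then F(3) - F(2) = (112072/105) - (4127/70) = 211763/210.

211763/210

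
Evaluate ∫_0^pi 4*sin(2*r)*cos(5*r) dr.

-16/21

Use the identity sin(2*r)cos(5*r) = [sin(7*r) + sin(-3*r)]/2.
An antiderivative is F(r) = 2*cos(3*r)/3 - 2*cos(7*r)/7.
Then F(pi) - F(0) = (-8/21) - (8/21) = -16/21.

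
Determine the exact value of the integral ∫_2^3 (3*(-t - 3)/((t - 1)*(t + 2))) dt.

Factor the denominator: t**2 + t - 2 = (t + 2)(t - 1).
Partial fractions: 3*(-t - 3)/((t - 1)*(t + 2)) = 1/(t + 2) - 4/(t - 1).
An antiderivative is F(t) = -4*log(t - 1) + log(t + 2).
Then F(3) - F(2) = (log(5/16)) - (log(4)) = log(5/64).

log(5/64)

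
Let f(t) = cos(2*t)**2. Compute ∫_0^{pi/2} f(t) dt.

pi/4

Use the identity cos^2(2*t) = (1 + cos(4*t))/2.
An antiderivative is F(t) = t/2 + sin(4*t)/8.
Then F(pi/2) - F(0) = (pi/4) - (0) = pi/4.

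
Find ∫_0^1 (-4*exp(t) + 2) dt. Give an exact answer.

An antiderivative is F(t) = 2*t - 4*exp(t).
Then F(1) - F(0) = (2 - 4*E) - (-4) = 6 - 4*E.

6 - 4*E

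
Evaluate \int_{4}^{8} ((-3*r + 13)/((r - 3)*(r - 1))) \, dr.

Factor the denominator: r**2 - 4*r + 3 = (r - 1)(r - 3).
Partial fractions: (-3*r + 13)/((r - 3)*(r - 1)) = -5/(r - 1) + 2/(r - 3).
An antiderivative is F(r) = 2*log(r - 3) - 5*log(r - 1).
Then F(8) - F(4) = (-5*log(7) + 2*log(5)) - (-5*log(3)) = -5*log(7) + 2*log(5) + 5*log(3).

-5*log(7) + 2*log(5) + 5*log(3)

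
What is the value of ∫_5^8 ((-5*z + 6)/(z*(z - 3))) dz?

Factor the denominator: z**2 - 3*z = z(z - 3).
Partial fractions: (-5*z + 6)/(z*(z - 3)) = -2/z - 3/(z - 3).
An antiderivative is F(z) = -2*log(z) - 3*log(z - 3).
Then F(8) - F(5) = (-3*log(5) - 6*log(2)) - (-2*log(5) - 3*log(2)) = -log(40).

-log(40)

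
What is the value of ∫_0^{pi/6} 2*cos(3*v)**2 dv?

Use the identity cos^2(3*v) = (1 + cos(6*v))/2.
An antiderivative is F(v) = v + sin(6*v)/6.
Then F(pi/6) - F(0) = (pi/6) - (0) = pi/6.

pi/6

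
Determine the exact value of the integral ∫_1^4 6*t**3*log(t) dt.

Integrate by parts once (u = ln t, dv = 6*t**3 dt).
An antiderivative is F(t) = 3*t**4*(4*log(t) - 1)/8.
Then F(4) - F(1) = (-96 + 768*log(2)) - (-3/8) = -765/8 + 768*log(2).

-765/8 + 768*log(2)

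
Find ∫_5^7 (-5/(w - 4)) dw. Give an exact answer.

An antiderivative is F(w) = -5*log(w - 4).
Then F(7) - F(5) = (-5*log(3)) - (0) = -5*log(3).

-5*log(3)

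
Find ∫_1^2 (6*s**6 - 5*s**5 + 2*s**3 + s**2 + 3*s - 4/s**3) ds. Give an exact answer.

1453/21

By the power rule, an antiderivative is F(s) = 6*s**7/7 - 5*s**6/6 + s**4/2 + s**3/3 + 3*s**2/2 + 2/s**2.
Then F(2) - F(1) = (3089/42) - (61/14) = 1453/21.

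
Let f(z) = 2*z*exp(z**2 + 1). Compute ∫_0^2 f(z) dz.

Let u = z**2 + 1, so du = 2*z dz. When z = 0, u = 1; when z = 2, u = 5.
The integral becomes ∫ exp(u) du from 1 to 5, with antiderivative exp(u).
Back in z: F(z) = exp(z**2 + 1).
Then F(2) - F(0) = (exp(5)) - (exp(1)) = -exp(1) + exp(5).

-exp(1) + exp(5)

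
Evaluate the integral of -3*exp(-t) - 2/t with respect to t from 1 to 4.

An antiderivative is F(t) = -2*log(t) + 3*exp(-t).
Then F(4) - F(1) = (-4*log(2) + 3*exp(-4)) - (3*exp(-1)) = -4*log(2) - 3*exp(-1) + 3*exp(-4).

-4*log(2) - 3*exp(-1) + 3*exp(-4)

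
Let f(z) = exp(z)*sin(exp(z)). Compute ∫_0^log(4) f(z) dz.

cos(1) - cos(4)

Let u = exp(z), so du = exp(z) dz. When z = 0, u = 1; when z = log(4), u = 4.
The integral becomes ∫ sin(u) du from 1 to 4, with antiderivative -cos(u).
Back in z: F(z) = -cos(exp(z)).
Then F(log(4)) - F(0) = (-cos(4)) - (-cos(1)) = cos(1) - cos(4).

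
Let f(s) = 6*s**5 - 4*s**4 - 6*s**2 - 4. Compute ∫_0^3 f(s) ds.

2343/5

By the power rule, an antiderivative is F(s) = s**6 - 4*s**5/5 - 2*s**3 - 4*s.
Then F(3) - F(0) = (2343/5) - (0) = 2343/5.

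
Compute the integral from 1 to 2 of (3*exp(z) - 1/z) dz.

-3*exp(1) - log(2) + 3*exp(2)

An antiderivative is F(z) = 3*exp(z) - log(z).
Then F(2) - F(1) = (-log(2) + 3*exp(2)) - (3*exp(1)) = -3*exp(1) - log(2) + 3*exp(2).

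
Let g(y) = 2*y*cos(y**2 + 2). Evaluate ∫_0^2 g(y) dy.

Let u = y**2 + 2, so du = 2*y dy. When y = 0, u = 2; when y = 2, u = 6.
The integral becomes ∫ cos(u) du from 2 to 6, with antiderivative sin(u).
Back in y: F(y) = sin(y**2 + 2).
Then F(2) - F(0) = (sin(6)) - (sin(2)) = -sin(2) + sin(6).

-sin(2) + sin(6)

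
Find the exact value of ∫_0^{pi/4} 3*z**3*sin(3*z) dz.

sqrt(2)*(-96*pi - 128 + 9*pi**3 + 36*pi**2)/1152

Integrate by parts 3 times (u = z^3, dv = 3*sin(3*z) dz).
An antiderivative is F(z) = -z**3*cos(3*z) + z**2*sin(3*z) + 2*z*cos(3*z)/3 - 2*sin(3*z)/9.
Then F(pi/4) - F(0) = (sqrt(2)*(-96*pi - 128 + 9*pi**3 + 36*pi**2)/1152) - (0) = sqrt(2)*(-96*pi - 128 + 9*pi**3 + 36*pi**2)/1152.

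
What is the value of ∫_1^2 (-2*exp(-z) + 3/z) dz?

An antiderivative is F(z) = 3*log(z) + 2*exp(-z).
Then F(2) - F(1) = (2*exp(-2) + 3*log(2)) - (2*exp(-1)) = -2*exp(-1) + 2*exp(-2) + 3*log(2).

-2*exp(-1) + 2*exp(-2) + 3*log(2)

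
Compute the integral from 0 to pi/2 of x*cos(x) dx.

Integrate by parts once (u = x, dv = cos(x) dx).
An antiderivative is F(x) = x*sin(x) + cos(x).
Then F(pi/2) - F(0) = (pi/2) - (1) = -1 + pi/2.

-1 + pi/2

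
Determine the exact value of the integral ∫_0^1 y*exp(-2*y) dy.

(-3 + exp(2))*exp(-2)/4

Integrate by parts once (u = y, dv = exp(-2*y) dy).
An antiderivative is F(y) = (-2*y - 1)*exp(-2*y)/4.
Then F(1) - F(0) = (-3*exp(-2)/4) - (-1/4) = (-3 + exp(2))*exp(-2)/4.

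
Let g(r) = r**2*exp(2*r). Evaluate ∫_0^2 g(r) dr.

-1/4 + 5*exp(4)/4

Integrate by parts twice (u = r^2, dv = exp(2*r) dr).
An antiderivative is F(r) = (2*r**2 - 2*r + 1)*exp(2*r)/4.
Then F(2) - F(0) = (5*exp(4)/4) - (1/4) = -1/4 + 5*exp(4)/4.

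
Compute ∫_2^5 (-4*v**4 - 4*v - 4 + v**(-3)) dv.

-505659/200

By the power rule, an antiderivative is F(v) = -4*v**5/5 - 2*v**2 - 4*v - 1/(2*v**2).
Then F(5) - F(2) = (-128501/50) - (-1669/40) = -505659/200.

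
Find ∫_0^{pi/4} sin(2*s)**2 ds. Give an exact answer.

Use the identity sin^2(2*s) = (1 - cos(4*s))/2.
An antiderivative is F(s) = s/2 - sin(4*s)/8.
Then F(pi/4) - F(0) = (pi/8) - (0) = pi/8.

pi/8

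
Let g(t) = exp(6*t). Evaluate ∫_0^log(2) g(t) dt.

Let u = exp(t), so du = exp(t) dt. When t = 0, u = 1; when t = log(2), u = 2.
The integral becomes ∫ u**5 du from 1 to 2, with antiderivative u**6/6.
Back in t: F(t) = exp(6*t)/6.
Then F(log(2)) - F(0) = (32/3) - (1/6) = 21/2.

21/2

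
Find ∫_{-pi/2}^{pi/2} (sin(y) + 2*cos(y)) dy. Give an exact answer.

4

An antiderivative is F(y) = 2*sin(y) - cos(y).
Then F(pi/2) - F(-pi/2) = (2) - (-2) = 4.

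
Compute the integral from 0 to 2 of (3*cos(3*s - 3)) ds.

Let u = 3*s - 3, so du = 3 ds. When s = 0, u = -3; when s = 2, u = 3.
The integral becomes ∫ cos(u) du from -3 to 3, with antiderivative sin(u).
Back in s: F(s) = sin(3*s - 3).
Then F(2) - F(0) = (sin(3)) - (-sin(3)) = 2*sin(3).

2*sin(3)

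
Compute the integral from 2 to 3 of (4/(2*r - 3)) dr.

log(9)

An antiderivative is F(r) = 2*log(2*r - 3).
Then F(3) - F(2) = (log(9)) - (0) = log(9).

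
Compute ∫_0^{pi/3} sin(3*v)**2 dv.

pi/6

Use the identity sin^2(3*v) = (1 - cos(6*v))/2.
An antiderivative is F(v) = v/2 - sin(6*v)/12.
Then F(pi/3) - F(0) = (pi/6) - (0) = pi/6.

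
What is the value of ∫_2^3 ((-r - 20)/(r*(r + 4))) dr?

-9*log(3) + log(2) + 4*log(7)

Factor the denominator: r**2 + 4*r = (r + 4)r.
Partial fractions: (-r - 20)/(r*(r + 4)) = 4/(r + 4) - 5/r.
An antiderivative is F(r) = -5*log(r) + 4*log(r + 4).
Then F(3) - F(2) = (-5*log(3) + 4*log(7)) - (log(81/2)) = -9*log(3) + log(2) + 4*log(7).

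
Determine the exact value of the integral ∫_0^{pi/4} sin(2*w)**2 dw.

pi/8

Use the identity sin^2(2*w) = (1 - cos(4*w))/2.
An antiderivative is F(w) = w/2 - sin(4*w)/8.
Then F(pi/4) - F(0) = (pi/8) - (0) = pi/8.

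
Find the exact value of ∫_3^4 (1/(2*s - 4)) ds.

log(2)/2

An antiderivative is F(s) = log(2*s - 4)/2.
Then F(4) - F(3) = (log(2)) - (log(2)/2) = log(2)/2.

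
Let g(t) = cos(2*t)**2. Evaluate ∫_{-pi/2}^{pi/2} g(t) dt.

Use the identity cos^2(2*t) = (1 + cos(4*t))/2.
An antiderivative is F(t) = t/2 + sin(4*t)/8.
Then F(pi/2) - F(-pi/2) = (pi/4) - (-pi/4) = pi/2.

pi/2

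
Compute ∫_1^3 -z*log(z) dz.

2 - 9*log(3)/2

Integrate by parts once (u = ln z, dv = -z dz).
An antiderivative is F(z) = -z**2*(2*log(z) - 1)/4.
Then F(3) - F(1) = (9/4 - 9*log(3)/2) - (1/4) = 2 - 9*log(3)/2.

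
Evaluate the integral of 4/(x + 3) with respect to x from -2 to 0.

An antiderivative is F(x) = 4*log(x + 3).
Then F(0) - F(-2) = (log(81)) - (0) = log(81).

log(81)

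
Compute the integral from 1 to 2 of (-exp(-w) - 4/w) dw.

-4*log(2) - exp(-1) + exp(-2)

An antiderivative is F(w) = -4*log(w) + exp(-w).
Then F(2) - F(1) = (-4*log(2) + exp(-2)) - (exp(-1)) = -4*log(2) - exp(-1) + exp(-2).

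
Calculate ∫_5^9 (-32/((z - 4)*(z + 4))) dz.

-8*log(3) - 4*log(5) + 4*log(13)

Factor the denominator: z**2 - 16 = (z + 4)(z - 4).
Partial fractions: -32/((z - 4)*(z + 4)) = 4/(z + 4) - 4/(z - 4).
An antiderivative is F(z) = -4*log(z - 4) + 4*log(z + 4).
Then F(9) - F(5) = (-4*log(5) + 4*log(13)) - (8*log(3)) = -8*log(3) - 4*log(5) + 4*log(13).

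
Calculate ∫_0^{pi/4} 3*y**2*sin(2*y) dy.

Integrate by parts twice (u = y^2, dv = 3*sin(2*y) dy).
An antiderivative is F(y) = -3*y**2*cos(2*y)/2 + 3*y*sin(2*y)/2 + 3*cos(2*y)/4.
Then F(pi/4) - F(0) = (3*pi/8) - (3/4) = -3/4 + 3*pi/8.

-3/4 + 3*pi/8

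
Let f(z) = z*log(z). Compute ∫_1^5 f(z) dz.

-6 + 25*log(5)/2

Integrate by parts once (u = ln z, dv = z dz).
An antiderivative is F(z) = z**2*(2*log(z) - 1)/4.
Then F(5) - F(1) = (-25/4 + 25*log(5)/2) - (-1/4) = -6 + 25*log(5)/2.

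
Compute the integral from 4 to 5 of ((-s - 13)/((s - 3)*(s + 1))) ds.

-3*log(5) - log(2) + 3*log(3)

Factor the denominator: s**2 - 2*s - 3 = (s + 1)(s - 3).
Partial fractions: (-s - 13)/((s - 3)*(s + 1)) = 3/(s + 1) - 4/(s - 3).
An antiderivative is F(s) = -4*log(s - 3) + 3*log(s + 1).
Then F(5) - F(4) = (log(27/2)) - (3*log(5)) = -3*log(5) - log(2) + 3*log(3).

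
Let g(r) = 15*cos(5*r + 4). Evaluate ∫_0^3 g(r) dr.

3*sin(19) - 3*sin(4)

Let u = 5*r + 4, so du = 5 dr. When r = 0, u = 4; when r = 3, u = 19.
The integral becomes 3·∫ cos(u) du from 4 to 19, with antiderivative 3*sin(u).
Back in r: F(r) = 3*sin(5*r + 4).
Then F(3) - F(0) = (3*sin(19)) - (3*sin(4)) = 3*sin(19) - 3*sin(4).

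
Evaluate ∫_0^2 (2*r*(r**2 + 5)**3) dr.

Let u = r**2 + 5, so du = 2*r dr. When r = 0, u = 5; when r = 2, u = 9.
The integral becomes ∫ u**3 du from 5 to 9, with antiderivative u**4/4.
Back in r: F(r) = (r**2 + 5)**4/4.
Then F(2) - F(0) = (6561/4) - (625/4) = 1484.

1484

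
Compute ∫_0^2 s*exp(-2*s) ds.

Integrate by parts once (u = s, dv = exp(-2*s) ds).
An antiderivative is F(s) = (-2*s - 1)*exp(-2*s)/4.
Then F(2) - F(0) = (-5*exp(-4)/4) - (-1/4) = (-5 + exp(4))*exp(-4)/4.

(-5 + exp(4))*exp(-4)/4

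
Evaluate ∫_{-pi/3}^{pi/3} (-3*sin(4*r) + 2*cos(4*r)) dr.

-sqrt(3)/2

An antiderivative is F(r) = sin(4*r)/2 + 3*cos(4*r)/4.
Then F(pi/3) - F(-pi/3) = (-sqrt(3)/4 - 3/8) - (-3/8 + sqrt(3)/4) = -sqrt(3)/2.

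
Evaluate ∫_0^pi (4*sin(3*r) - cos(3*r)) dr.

An antiderivative is F(r) = -sin(3*r)/3 - 4*cos(3*r)/3.
Then F(pi) - F(0) = (4/3) - (-4/3) = 8/3.

8/3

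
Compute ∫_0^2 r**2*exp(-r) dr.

2 - 10*exp(-2)

Integrate by parts twice (u = r^2, dv = exp(-r) dr).
An antiderivative is F(r) = (-r**2 - 2*r - 2)*exp(-r).
Then F(2) - F(0) = (-10*exp(-2)) - (-2) = 2 - 10*exp(-2).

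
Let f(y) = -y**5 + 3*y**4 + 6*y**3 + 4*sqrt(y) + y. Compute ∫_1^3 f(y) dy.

By the power rule, an antiderivative is F(y) = -y**6/6 + 3*y**5/5 + 3*y**4/2 + 8*y**(3/2)/3 + y**2/2.
Then F(3) - F(1) = (8*sqrt(3) + 1503/10) - (51/10) = 8*sqrt(3) + 726/5.

8*sqrt(3) + 726/5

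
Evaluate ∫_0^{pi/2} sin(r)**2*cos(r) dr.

1/3

Let u = sin(r), so du = cos(r) dr. When r = 0, u = 0; when r = pi/2, u = 1.
The integral becomes ∫ u**2 du from 0 to 1, with antiderivative u**3/3.
Back in r: F(r) = sin(r)**3/3.
Then F(pi/2) - F(0) = (1/3) - (0) = 1/3.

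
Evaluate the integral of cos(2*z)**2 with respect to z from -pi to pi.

Use the identity cos^2(2*z) = (1 + cos(4*z))/2.
An antiderivative is F(z) = z/2 + sin(4*z)/8.
Then F(pi) - F(-pi) = (pi/2) - (-pi/2) = pi.

pi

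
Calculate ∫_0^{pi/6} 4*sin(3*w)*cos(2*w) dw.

12/5 - 4*sqrt(3)/5

Use the identity sin(3*w)cos(2*w) = [sin(5*w) + sin(w)]/2.
An antiderivative is F(w) = -2*cos(w) - 2*cos(5*w)/5.
Then F(pi/6) - F(0) = (-4*sqrt(3)/5) - (-12/5) = 12/5 - 4*sqrt(3)/5.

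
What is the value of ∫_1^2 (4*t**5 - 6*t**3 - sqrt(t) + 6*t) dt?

By the power rule, an antiderivative is F(t) = 2*t**6/3 - 3*t**4/2 - 2*t**(3/2)/3 + 3*t**2.
Then F(2) - F(1) = (92/3 - 4*sqrt(2)/3) - (3/2) = 175/6 - 4*sqrt(2)/3.

175/6 - 4*sqrt(2)/3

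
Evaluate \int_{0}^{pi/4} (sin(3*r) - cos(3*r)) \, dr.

An antiderivative is F(r) = -sin(3*r)/3 - cos(3*r)/3.
Then F(pi/4) - F(0) = (0) - (-1/3) = 1/3.

1/3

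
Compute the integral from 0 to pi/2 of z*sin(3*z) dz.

-1/9

Integrate by parts once (u = z, dv = sin(3*z) dz).
An antiderivative is F(z) = -z*cos(3*z)/3 + sin(3*z)/9.
Then F(pi/2) - F(0) = (-1/9) - (0) = -1/9.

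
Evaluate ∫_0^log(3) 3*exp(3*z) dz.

26

Let u = exp(z), so du = exp(z) dz. When z = 0, u = 1; when z = log(3), u = 3.
The integral becomes 3·∫ u**2 du from 1 to 3, with antiderivative u**3.
Back in z: F(z) = exp(3*z).
Then F(log(3)) - F(0) = (27) - (1) = 26.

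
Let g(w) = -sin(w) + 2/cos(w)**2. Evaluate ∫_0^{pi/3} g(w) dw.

-1/2 + 2*sqrt(3)

An antiderivative is F(w) = cos(w) + 2*tan(w).
Then F(pi/3) - F(0) = (1/2 + 2*sqrt(3)) - (1) = -1/2 + 2*sqrt(3).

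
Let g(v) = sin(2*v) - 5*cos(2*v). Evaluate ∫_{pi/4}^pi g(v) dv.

2

An antiderivative is F(v) = -5*sin(2*v)/2 - cos(2*v)/2.
Then F(pi) - F(pi/4) = (-1/2) - (-5/2) = 2.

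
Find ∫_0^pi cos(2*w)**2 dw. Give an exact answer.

Use the identity cos^2(2*w) = (1 + cos(4*w))/2.
An antiderivative is F(w) = w/2 + sin(4*w)/8.
Then F(pi) - F(0) = (pi/2) - (0) = pi/2.

pi/2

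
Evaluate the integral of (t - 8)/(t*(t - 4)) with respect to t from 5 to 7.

log(49/75)

Factor the denominator: t**2 - 4*t = t(t - 4).
Partial fractions: (t - 8)/(t*(t - 4)) = 2/t - 1/(t - 4).
An antiderivative is F(t) = 2*log(t) - log(t - 4).
Then F(7) - F(5) = (log(49/3)) - (log(25)) = log(49/75).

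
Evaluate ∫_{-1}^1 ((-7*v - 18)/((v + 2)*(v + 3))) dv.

-4*log(3) - 3*log(2)

Factor the denominator: v**2 + 5*v + 6 = (v + 3)(v + 2).
Partial fractions: (-7*v - 18)/((v + 2)*(v + 3)) = -3/(v + 3) - 4/(v + 2).
An antiderivative is F(v) = -4*log(v + 2) - 3*log(v + 3).
Then F(1) - F(-1) = (-4*log(3) - 6*log(2)) - (-log(8)) = -4*log(3) - 3*log(2).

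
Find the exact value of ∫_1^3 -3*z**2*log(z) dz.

Integrate by parts once (u = ln z, dv = -3*z**2 dz).
An antiderivative is F(z) = -z**3*(3*log(z) - 1)/3.
Then F(3) - F(1) = (9 - 27*log(3)) - (1/3) = 26/3 - 27*log(3).

26/3 - 27*log(3)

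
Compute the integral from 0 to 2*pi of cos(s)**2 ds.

Use the identity cos^2(s) = (1 + cos(2*s))/2.
An antiderivative is F(s) = s/2 + sin(2*s)/4.
Then F(2*pi) - F(0) = (pi) - (0) = pi.

pi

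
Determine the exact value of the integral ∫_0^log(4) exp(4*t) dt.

255/4

Let u = exp(t), so du = exp(t) dt. When t = 0, u = 1; when t = log(4), u = 4.
The integral becomes ∫ u**3 du from 1 to 4, with antiderivative u**4/4.
Back in t: F(t) = exp(4*t)/4.
Then F(log(4)) - F(0) = (64) - (1/4) = 255/4.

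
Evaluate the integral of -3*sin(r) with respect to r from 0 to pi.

An antiderivative is F(r) = 3*cos(r).
Then F(pi) - F(0) = (-3) - (3) = -6.

-6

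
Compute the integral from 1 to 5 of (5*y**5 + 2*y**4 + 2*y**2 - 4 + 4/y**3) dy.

By the power rule, an antiderivative is F(y) = 5*y**6/6 + 2*y**5/5 + 2*y**3/3 - 4*y - 2/y**2.
Then F(5) - F(1) = (2150113/150) - (-41/10) = 1075364/75.

1075364/75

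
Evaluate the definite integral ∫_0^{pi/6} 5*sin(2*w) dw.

5/4

An antiderivative is F(w) = -5*cos(2*w)/2.
Then F(pi/6) - F(0) = (-5/4) - (-5/2) = 5/4.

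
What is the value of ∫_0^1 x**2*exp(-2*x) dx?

(-5 + exp(2))*exp(-2)/4

Integrate by parts twice (u = x^2, dv = exp(-2*x) dx).
An antiderivative is F(x) = (-2*x**2 - 2*x - 1)*exp(-2*x)/4.
Then F(1) - F(0) = (-5*exp(-2)/4) - (-1/4) = (-5 + exp(2))*exp(-2)/4.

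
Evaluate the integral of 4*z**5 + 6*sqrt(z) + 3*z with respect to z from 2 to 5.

By the power rule, an antiderivative is F(z) = 2*z**6/3 + 4*z**(3/2) + 3*z**2/2.
Then F(5) - F(2) = (20*sqrt(5) + 62725/6) - (8*sqrt(2) + 146/3) = -8*sqrt(2) + 20*sqrt(5) + 20811/2.

-8*sqrt(2) + 20*sqrt(5) + 20811/2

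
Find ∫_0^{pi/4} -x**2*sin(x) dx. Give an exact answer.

Integrate by parts twice (u = x^2, dv = -sin(x) dx).
An antiderivative is F(x) = x**2*cos(x) - 2*x*sin(x) - 2*cos(x).
Then F(pi/4) - F(0) = (sqrt(2)*(-32 - 8*pi + pi**2)/32) - (-2) = -sqrt(2) - sqrt(2)*pi/4 + sqrt(2)*pi**2/32 + 2.

-sqrt(2) - sqrt(2)*pi/4 + sqrt(2)*pi**2/32 + 2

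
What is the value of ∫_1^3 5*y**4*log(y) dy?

Integrate by parts once (u = ln y, dv = 5*y**4 dy).
An antiderivative is F(y) = y**5*(5*log(y) - 1)/5.
Then F(3) - F(1) = (-243/5 + 243*log(3)) - (-1/5) = -242/5 + 243*log(3).

-242/5 + 243*log(3)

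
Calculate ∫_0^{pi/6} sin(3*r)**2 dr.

Use the identity sin^2(3*r) = (1 - cos(6*r))/2.
An antiderivative is F(r) = r/2 - sin(6*r)/12.
Then F(pi/6) - F(0) = (pi/12) - (0) = pi/12.

pi/12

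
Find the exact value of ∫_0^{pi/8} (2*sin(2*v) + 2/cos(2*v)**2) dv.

An antiderivative is F(v) = -cos(2*v) + tan(2*v).
Then F(pi/8) - F(0) = (1 - sqrt(2)/2) - (-1) = 2 - sqrt(2)/2.

2 - sqrt(2)/2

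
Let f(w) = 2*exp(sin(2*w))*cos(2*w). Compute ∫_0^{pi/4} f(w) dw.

Let u = sin(2*w), so du = 2*cos(2*w) dw. When w = 0, u = 0; when w = pi/4, u = 1.
The integral becomes ∫ exp(u) du from 0 to 1, with antiderivative exp(u).
Back in w: F(w) = exp(sin(2*w)).
Then F(pi/4) - F(0) = (E) - (1) = -1 + E.

-1 + E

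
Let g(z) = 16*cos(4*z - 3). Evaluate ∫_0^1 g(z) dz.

Let u = 4*z - 3, so du = 4 dz. When z = 0, u = -3; when z = 1, u = 1.
The integral becomes 4·∫ cos(u) du from -3 to 1, with antiderivative 4*sin(u).
Back in z: F(z) = 4*sin(4*z - 3).
Then F(1) - F(0) = (4*sin(1)) - (-4*sin(3)) = 4*sin(3) + 4*sin(1).

4*sin(3) + 4*sin(1)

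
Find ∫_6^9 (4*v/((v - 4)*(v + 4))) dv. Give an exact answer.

-4*log(2) + 2*log(13)

Factor the denominator: v**2 - 16 = (v + 4)(v - 4).
Partial fractions: 4*v/((v - 4)*(v + 4)) = 2/(v + 4) + 2/(v - 4).
An antiderivative is F(v) = 2*log(v - 4) + 2*log(v + 4).
Then F(9) - F(6) = (2*log(5) + 2*log(13)) - (4*log(2) + 2*log(5)) = -4*log(2) + 2*log(13).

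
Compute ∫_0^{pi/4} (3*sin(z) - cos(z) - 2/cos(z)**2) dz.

1 - 2*sqrt(2)

An antiderivative is F(z) = -sin(z) - 3*cos(z) - 2*tan(z).
Then F(pi/4) - F(0) = (-2*sqrt(2) - 2) - (-3) = 1 - 2*sqrt(2).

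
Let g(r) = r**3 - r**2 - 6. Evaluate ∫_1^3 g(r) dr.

By the power rule, an antiderivative is F(r) = r**4/4 - r**3/3 - 6*r.
Then F(3) - F(1) = (-27/4) - (-73/12) = -2/3.

-2/3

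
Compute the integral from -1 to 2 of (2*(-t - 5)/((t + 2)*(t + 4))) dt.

Factor the denominator: t**2 + 6*t + 8 = (t + 4)(t + 2).
Partial fractions: 2*(-t - 5)/((t + 2)*(t + 4)) = 1/(t + 4) - 3/(t + 2).
An antiderivative is F(t) = -3*log(t + 2) + log(t + 4).
Then F(2) - F(-1) = (log(3/32)) - (log(3)) = -log(32).

-log(32)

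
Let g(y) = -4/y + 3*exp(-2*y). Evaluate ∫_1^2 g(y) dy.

An antiderivative is F(y) = -4*log(y) - 3*exp(-2*y)/2.
Then F(2) - F(1) = (-4*log(2) - 3*exp(-4)/2) - (-3*exp(-2)/2) = -4*log(2) - 3*exp(-4)/2 + 3*exp(-2)/2.

-4*log(2) - 3*exp(-4)/2 + 3*exp(-2)/2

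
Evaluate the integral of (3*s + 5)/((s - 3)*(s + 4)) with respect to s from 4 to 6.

Factor the denominator: s**2 + s - 12 = (s + 4)(s - 3).
Partial fractions: (3*s + 5)/((s - 3)*(s + 4)) = 1/(s + 4) + 2/(s - 3).
An antiderivative is F(s) = 2*log(s - 3) + log(s + 4).
Then F(6) - F(4) = (log(90)) - (log(8)) = log(45/4).

log(45/4)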